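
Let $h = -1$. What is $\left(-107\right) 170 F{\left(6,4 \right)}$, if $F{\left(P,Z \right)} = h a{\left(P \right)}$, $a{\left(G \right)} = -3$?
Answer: $-54570$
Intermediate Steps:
$F{\left(P,Z \right)} = 3$ ($F{\left(P,Z \right)} = \left(-1\right) \left(-3\right) = 3$)
$\left(-107\right) 170 F{\left(6,4 \right)} = \left(-107\right) 170 \cdot 3 = \left(-18190\right) 3 = -54570$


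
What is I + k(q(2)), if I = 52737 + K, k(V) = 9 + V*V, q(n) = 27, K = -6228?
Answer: 47247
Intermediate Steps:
k(V) = 9 + V**2
I = 46509 (I = 52737 - 6228 = 46509)
I + k(q(2)) = 46509 + (9 + 27**2) = 46509 + (9 + 729) = 46509 + 738 = 47247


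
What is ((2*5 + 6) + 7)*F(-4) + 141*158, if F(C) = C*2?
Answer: 22094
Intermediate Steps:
F(C) = 2*C
((2*5 + 6) + 7)*F(-4) + 141*158 = ((2*5 + 6) + 7)*(2*(-4)) + 141*158 = ((10 + 6) + 7)*(-8) + 22278 = (16 + 7)*(-8) + 22278 = 23*(-8) + 22278 = -184 + 22278 = 22094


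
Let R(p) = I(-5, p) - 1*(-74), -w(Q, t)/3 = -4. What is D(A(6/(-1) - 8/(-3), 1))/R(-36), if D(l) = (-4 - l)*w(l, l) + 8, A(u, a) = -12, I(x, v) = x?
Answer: 104/69 ≈ 1.5072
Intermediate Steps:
w(Q, t) = 12 (w(Q, t) = -3*(-4) = 12)
R(p) = 69 (R(p) = -5 - 1*(-74) = -5 + 74 = 69)
D(l) = -40 - 12*l (D(l) = (-4 - l)*12 + 8 = (-48 - 12*l) + 8 = -40 - 12*l)
D(A(6/(-1) - 8/(-3), 1))/R(-36) = (-40 - 12*(-12))/69 = (-40 + 144)*(1/69) = 104*(1/69) = 104/69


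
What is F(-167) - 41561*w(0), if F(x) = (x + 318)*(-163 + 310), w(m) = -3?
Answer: 146880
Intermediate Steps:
F(x) = 46746 + 147*x (F(x) = (318 + x)*147 = 46746 + 147*x)
F(-167) - 41561*w(0) = (46746 + 147*(-167)) - 41561*(-3) = (46746 - 24549) + 124683 = 22197 + 124683 = 146880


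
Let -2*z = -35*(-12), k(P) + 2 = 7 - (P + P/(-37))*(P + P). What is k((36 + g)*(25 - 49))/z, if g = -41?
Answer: 207323/1554 ≈ 133.41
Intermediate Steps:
k(P) = 5 - 72*P²/37 (k(P) = -2 + (7 - (P + P/(-37))*(P + P)) = -2 + (7 - (P + P*(-1/37))*2*P) = -2 + (7 - (P - P/37)*2*P) = -2 + (7 - 36*P/37*2*P) = -2 + (7 - 72*P²/37) = 5 - 72*P²/37)
z = -210 (z = -(-35)*(-12)/2 = -½*420 = -210)
k((36 + g)*(25 - 49))/z = (5 - 72*(25 - 49)²*(36 - 41)²/37)/(-210) = (5 - 72*(-5*(-24))²/37)*(-1/210) = (5 - 72/37*120²)*(-1/210) = (5 - 72/37*14400)*(-1/210) = (5 - 1036800/37)*(-1/210) = -1036615/37*(-1/210) = 207323/1554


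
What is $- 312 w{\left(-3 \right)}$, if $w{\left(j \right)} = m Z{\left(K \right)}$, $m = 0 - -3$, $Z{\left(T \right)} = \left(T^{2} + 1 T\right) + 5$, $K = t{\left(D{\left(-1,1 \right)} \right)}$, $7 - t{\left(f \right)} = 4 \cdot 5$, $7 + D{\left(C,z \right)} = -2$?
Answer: $-150696$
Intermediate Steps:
$D{\left(C,z \right)} = -9$ ($D{\left(C,z \right)} = -7 - 2 = -9$)
$t{\left(f \right)} = -13$ ($t{\left(f \right)} = 7 - 4 \cdot 5 = 7 - 20 = -13$)
$K = -13$
$Z{\left(T \right)} = 5 + T + T^{2}$ ($Z{\left(T \right)} = \left(T^{2} + T\right) + 5 = \left(T + T^{2}\right) + 5 = 5 + T + T^{2}$)
$m = 3$ ($m = 0 + 3 = 3$)
$w{\left(j \right)} = 483$ ($w{\left(j \right)} = 3 \left(5 - 13 + \left(-13\right)^{2}\right) = 3 \left(5 - 13 + 169\right) = 3 \cdot 161 = 483$)
$- 312 w{\left(-3 \right)} = \left(-312\right) 483 = -150696$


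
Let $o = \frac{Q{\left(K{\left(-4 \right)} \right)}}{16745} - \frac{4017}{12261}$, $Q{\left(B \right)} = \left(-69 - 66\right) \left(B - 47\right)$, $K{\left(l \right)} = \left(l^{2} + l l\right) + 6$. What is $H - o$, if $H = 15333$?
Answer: $\frac{209871828049}{13687363} \approx 15333.0$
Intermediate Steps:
$K{\left(l \right)} = 6 + 2 l^{2}$ ($K{\left(l \right)} = \left(l^{2} + l^{2}\right) + 6 = 2 l^{2} + 6 = 6 + 2 l^{2}$)
$Q{\left(B \right)} = 6345 - 135 B$ ($Q{\left(B \right)} = - 135 \left(-47 + B\right) = 6345 - 135 B$)
$o = - \frac{3491170}{13687363}$ ($o = \frac{6345 - 135 \left(6 + 2 \left(-4\right)^{2}\right)}{16745} - \frac{4017}{12261} = \left(6345 - 135 \left(6 + 2 \cdot 16\right)\right) \frac{1}{16745} - \frac{1339}{4087} = \left(6345 - 135 \left(6 + 32\right)\right) \frac{1}{16745} - \frac{1339}{4087} = \left(6345 - 5130\right) \frac{1}{16745} - \frac{1339}{4087} = 1215 \cdot \frac{1}{16745} - \frac{1339}{4087} = \frac{243}{3349} - \frac{1339}{4087} = - \frac{3491170}{13687363} \approx -0.25506$)
$H - o = 15333 - - \frac{3491170}{13687363} = 15333 + \frac{3491170}{13687363} = \frac{209871828049}{13687363}$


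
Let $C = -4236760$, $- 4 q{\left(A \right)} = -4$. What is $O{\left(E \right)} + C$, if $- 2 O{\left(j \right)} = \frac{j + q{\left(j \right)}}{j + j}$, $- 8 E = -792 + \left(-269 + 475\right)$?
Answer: $- \frac{4965483017}{1172} \approx -4.2368 \cdot 10^{6}$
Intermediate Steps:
$E = \frac{293}{4}$ ($E = - \frac{-792 + \left(-269 + 475\right)}{8} = - \frac{-792 + 206}{8} = \left(- \frac{1}{8}\right) \left(-586\right) = \frac{293}{4} \approx 73.25$)
$q{\left(A \right)} = 1$ ($q{\left(A \right)} = \left(- \frac{1}{4}\right) \left(-4\right) = 1$)
$O{\left(j \right)} = - \frac{1 + j}{4 j}$ ($O{\left(j \right)} = - \frac{\left(j + 1\right) \frac{1}{j + j}}{2} = - \frac{\left(1 + j\right) \frac{1}{2 j}}{2} = - \frac{\frac{1}{2} \frac{1}{j} \left(1 + j\right)}{2} = - \frac{1 + j}{4 j}$)
$O{\left(E \right)} + C = \frac{-1 - \frac{293}{4}}{4 \cdot \frac{293}{4}} - 4236760 = \frac{1}{4} \cdot \frac{4}{293} \left(-1 - \frac{293}{4}\right) - 4236760 = \frac{1}{4} \cdot \frac{4}{293} \left(- \frac{297}{4}\right) - 4236760 = - \frac{297}{1172} - 4236760 = - \frac{4965483017}{1172}$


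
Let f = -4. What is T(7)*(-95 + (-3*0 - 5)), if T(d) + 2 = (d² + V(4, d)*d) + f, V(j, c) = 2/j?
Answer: -4650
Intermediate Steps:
T(d) = -6 + d² + d/2 (T(d) = -2 + ((d² + (2/4)*d) - 4) = -2 + ((d² + (2*(¼))*d) - 4) = -2 + ((d² + d/2) - 4) = -2 + (-4 + d² + d/2) = -6 + d² + d/2)
T(7)*(-95 + (-3*0 - 5)) = (-6 + 7² + (½)*7)*(-95 + (-3*0 - 5)) = (-6 + 49 + 7/2)*(-95 + (0 - 5)) = 93*(-95 - 5)/2 = (93/2)*(-100) = -4650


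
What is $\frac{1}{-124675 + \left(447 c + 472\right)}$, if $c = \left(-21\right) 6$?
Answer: $- \frac{1}{180525} \approx -5.5394 \cdot 10^{-6}$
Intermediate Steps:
$c = -126$
$\frac{1}{-124675 + \left(447 c + 472\right)} = \frac{1}{-124675 + \left(447 \left(-126\right) + 472\right)} = \frac{1}{-124675 + \left(-56322 + 472\right)} = \frac{1}{-124675 - 55850} = \frac{1}{-180525} = - \frac{1}{180525}$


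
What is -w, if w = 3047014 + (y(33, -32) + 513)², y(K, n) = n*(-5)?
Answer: -3499943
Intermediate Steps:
y(K, n) = -5*n
w = 3499943 (w = 3047014 + (-5*(-32) + 513)² = 3047014 + (160 + 513)² = 3047014 + 673² = 3047014 + 452929 = 3499943)
-w = -1*3499943 = -3499943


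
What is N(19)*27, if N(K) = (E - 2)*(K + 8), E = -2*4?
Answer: -7290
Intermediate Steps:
E = -8
N(K) = -80 - 10*K (N(K) = (-8 - 2)*(K + 8) = -10*(8 + K) = -80 - 10*K)
N(19)*27 = (-80 - 10*19)*27 = (-80 - 190)*27 = -270*27 = -7290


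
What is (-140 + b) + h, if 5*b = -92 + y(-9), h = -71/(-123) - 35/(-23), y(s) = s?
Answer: -2236339/14145 ≈ -158.10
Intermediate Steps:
h = 5938/2829 (h = -71*(-1/123) - 35*(-1/23) = 71/123 + 35/23 = 5938/2829 ≈ 2.0990)
b = -101/5 (b = (-92 - 9)/5 = (1/5)*(-101) = -101/5 ≈ -20.200)
(-140 + b) + h = (-140 - 101/5) + 5938/2829 = -801/5 + 5938/2829 = -2236339/14145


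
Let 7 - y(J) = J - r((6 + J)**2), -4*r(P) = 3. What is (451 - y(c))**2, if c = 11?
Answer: 3323329/16 ≈ 2.0771e+5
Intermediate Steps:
r(P) = -3/4 (r(P) = -1/4*3 = -3/4)
y(J) = 25/4 - J (y(J) = 7 - (J - 1*(-3/4)) = 7 - (J + 3/4) = 7 - (3/4 + J) = 7 + (-3/4 - J) = 25/4 - J)
(451 - y(c))**2 = (451 - (25/4 - 1*11))**2 = (451 - (25/4 - 11))**2 = (451 - 1*(-19/4))**2 = (451 + 19/4)**2 = (1823/4)**2 = 3323329/16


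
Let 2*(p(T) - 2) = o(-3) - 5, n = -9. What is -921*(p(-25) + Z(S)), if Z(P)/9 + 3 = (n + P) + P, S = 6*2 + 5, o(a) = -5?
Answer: -179595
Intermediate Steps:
S = 17 (S = 12 + 5 = 17)
p(T) = -3 (p(T) = 2 + (-5 - 5)/2 = 2 + (½)*(-10) = 2 - 5 = -3)
Z(P) = -108 + 18*P (Z(P) = -27 + 9*((-9 + P) + P) = -27 + 9*(-9 + 2*P) = -27 + (-81 + 18*P) = -108 + 18*P)
-921*(p(-25) + Z(S)) = -921*(-3 + (-108 + 18*17)) = -921*(-3 + (-108 + 306)) = -921*(-3 + 198) = -921*195 = -179595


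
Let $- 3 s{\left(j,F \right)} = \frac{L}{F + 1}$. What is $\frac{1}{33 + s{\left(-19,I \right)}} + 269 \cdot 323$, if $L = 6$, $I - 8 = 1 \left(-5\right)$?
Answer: $\frac{5647657}{65} \approx 86887.0$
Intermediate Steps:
$I = 3$ ($I = 8 + 1 \left(-5\right) = 8 - 5 = 3$)
$s{\left(j,F \right)} = - \frac{2}{1 + F}$ ($s{\left(j,F \right)} = - \frac{6 \frac{1}{F + 1}}{3} = - \frac{6 \frac{1}{1 + F}}{3} = - \frac{2}{1 + F}$)
$\frac{1}{33 + s{\left(-19,I \right)}} + 269 \cdot 323 = \frac{1}{33 - \frac{2}{1 + 3}} + 269 \cdot 323 = \frac{1}{33 - \frac{2}{4}} + 86887 = \frac{1}{33 - \frac{1}{2}} + 86887 = \frac{1}{\frac{65}{2}} + 86887 = \frac{2}{65} + 86887 = \frac{5647657}{65}$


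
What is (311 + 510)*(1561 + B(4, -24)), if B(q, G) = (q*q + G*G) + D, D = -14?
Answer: 1756119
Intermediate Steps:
B(q, G) = -14 + G**2 + q**2 (B(q, G) = (q*q + G*G) - 14 = (q**2 + G**2) - 14 = (G**2 + q**2) - 14 = -14 + G**2 + q**2)
(311 + 510)*(1561 + B(4, -24)) = (311 + 510)*(1561 + (-14 + (-24)**2 + 4**2)) = 821*(1561 + (-14 + 576 + 16)) = 821*(1561 + 578) = 821*2139 = 1756119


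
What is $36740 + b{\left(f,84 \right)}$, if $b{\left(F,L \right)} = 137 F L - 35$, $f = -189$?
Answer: $-2138307$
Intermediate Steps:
$b{\left(F,L \right)} = -35 + 137 F L$ ($b{\left(F,L \right)} = 137 F L - 35 = -35 + 137 F L$)
$36740 + b{\left(f,84 \right)} = 36740 + \left(-35 + 137 \left(-189\right) 84\right) = 36740 - 2175047 = -2138307$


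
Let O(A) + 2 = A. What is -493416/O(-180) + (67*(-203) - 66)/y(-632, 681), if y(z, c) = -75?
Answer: 2820971/975 ≈ 2893.3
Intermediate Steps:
O(A) = -2 + A
-493416/O(-180) + (67*(-203) - 66)/y(-632, 681) = -493416/(-2 - 180) + (67*(-203) - 66)/(-75) = -493416/(-182) + (-13601 - 66)*(-1/75) = -493416*(-1/182) - 13667*(-1/75) = 35244/13 + 13667/75 = 2820971/975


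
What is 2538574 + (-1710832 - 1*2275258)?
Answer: -1447516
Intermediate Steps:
2538574 + (-1710832 - 1*2275258) = 2538574 + (-1710832 - 2275258) = 2538574 - 3986090 = -1447516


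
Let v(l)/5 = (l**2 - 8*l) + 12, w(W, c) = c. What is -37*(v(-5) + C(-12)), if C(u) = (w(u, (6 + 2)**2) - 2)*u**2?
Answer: -344581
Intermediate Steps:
v(l) = 60 - 40*l + 5*l**2 (v(l) = 5*((l**2 - 8*l) + 12) = 5*(12 + l**2 - 8*l) = 60 - 40*l + 5*l**2)
C(u) = 62*u**2 (C(u) = ((6 + 2)**2 - 2)*u**2 = (8**2 - 2)*u**2 = (64 - 2)*u**2 = 62*u**2)
-37*(v(-5) + C(-12)) = -37*((60 - 40*(-5) + 5*(-5)**2) + 62*(-12)**2) = -37*((60 + 200 + 5*25) + 62*144) = -37*((60 + 200 + 125) + 8928) = -37*(385 + 8928) = -37*9313 = -344581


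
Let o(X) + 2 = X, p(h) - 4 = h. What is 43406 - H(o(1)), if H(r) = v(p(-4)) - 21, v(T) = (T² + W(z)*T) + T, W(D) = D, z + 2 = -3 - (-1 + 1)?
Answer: 43427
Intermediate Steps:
p(h) = 4 + h
z = -5 (z = -2 + (-3 - (-1 + 1)) = -2 + (-3 - 1*0) = -2 + (-3 + 0) = -2 - 3 = -5)
o(X) = -2 + X
v(T) = T² - 4*T (v(T) = (T² - 5*T) + T = T² - 4*T)
H(r) = -21 (H(r) = (4 - 4)*(-4 + (4 - 4)) - 21 = 0*(-4 + 0) - 21 = 0*(-4) - 21 = 0 - 21 = -21)
43406 - H(o(1)) = 43406 - 1*(-21) = 43406 + 21 = 43427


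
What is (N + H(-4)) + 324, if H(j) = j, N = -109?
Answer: 211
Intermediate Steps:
(N + H(-4)) + 324 = (-109 - 4) + 324 = -113 + 324 = 211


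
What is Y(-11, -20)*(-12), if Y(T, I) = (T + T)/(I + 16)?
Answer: -66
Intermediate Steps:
Y(T, I) = 2*T/(16 + I) (Y(T, I) = (2*T)/(16 + I) = 2*T/(16 + I))
Y(-11, -20)*(-12) = (2*(-11)/(16 - 20))*(-12) = (2*(-11)/(-4))*(-12) = (2*(-11)*(-1/4))*(-12) = (11/2)*(-12) = -66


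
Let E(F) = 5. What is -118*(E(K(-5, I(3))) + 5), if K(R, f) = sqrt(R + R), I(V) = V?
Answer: -1180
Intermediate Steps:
K(R, f) = sqrt(2)*sqrt(R) (K(R, f) = sqrt(2*R) = sqrt(2)*sqrt(R))
-118*(E(K(-5, I(3))) + 5) = -118*(5 + 5) = -118*10 = -1180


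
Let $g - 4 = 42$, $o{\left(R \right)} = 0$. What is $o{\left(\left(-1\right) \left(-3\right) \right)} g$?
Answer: $0$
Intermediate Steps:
$g = 46$ ($g = 4 + 42 = 46$)
$o{\left(\left(-1\right) \left(-3\right) \right)} g = 0 \cdot 46 = 0$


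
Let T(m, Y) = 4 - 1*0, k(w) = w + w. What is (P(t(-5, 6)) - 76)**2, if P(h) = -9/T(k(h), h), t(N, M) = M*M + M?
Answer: 97969/16 ≈ 6123.1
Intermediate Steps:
k(w) = 2*w
T(m, Y) = 4 (T(m, Y) = 4 + 0 = 4)
t(N, M) = M + M**2 (t(N, M) = M**2 + M = M + M**2)
P(h) = -9/4
(P(t(-5, 6)) - 76)**2 = (-9/4 - 76)**2 = (-313/4)**2 = 97969/16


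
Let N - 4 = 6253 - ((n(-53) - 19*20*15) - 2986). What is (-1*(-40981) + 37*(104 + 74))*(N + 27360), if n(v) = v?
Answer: 2014747852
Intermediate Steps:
N = 14996 (N = 4 + (6253 - ((-53 - 19*20*15) - 2986)) = 4 + (6253 - ((-53 - 380*15) - 2986)) = 4 + (6253 - ((-53 - 5700) - 2986)) = 4 + (6253 - (-5753 - 2986)) = 4 + (6253 - 1*(-8739)) = 4 + (6253 + 8739) = 4 + 14992 = 14996)
(-1*(-40981) + 37*(104 + 74))*(N + 27360) = (-1*(-40981) + 37*(104 + 74))*(14996 + 27360) = (40981 + 37*178)*42356 = (40981 + 6586)*42356 = 47567*42356 = 2014747852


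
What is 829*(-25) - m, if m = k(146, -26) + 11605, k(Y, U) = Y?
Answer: -32476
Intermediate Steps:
m = 11751 (m = 146 + 11605 = 11751)
829*(-25) - m = 829*(-25) - 1*11751 = -20725 - 11751 = -32476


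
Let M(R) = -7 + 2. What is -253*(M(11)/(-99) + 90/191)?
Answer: -226895/1719 ≈ -131.99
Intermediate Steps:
M(R) = -5
-253*(M(11)/(-99) + 90/191) = -253*(-5/(-99) + 90/191) = -253*(-5*(-1/99) + 90*(1/191)) = -253*(5/99 + 90/191) = -253*9865/18909 = -226895/1719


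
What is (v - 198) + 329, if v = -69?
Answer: 62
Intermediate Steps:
(v - 198) + 329 = (-69 - 198) + 329 = -267 + 329 = 62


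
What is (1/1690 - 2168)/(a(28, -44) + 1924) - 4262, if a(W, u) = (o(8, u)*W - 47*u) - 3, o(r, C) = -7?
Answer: -27323808459/6410170 ≈ -4262.6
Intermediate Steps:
a(W, u) = -3 - 47*u - 7*W (a(W, u) = (-7*W - 47*u) - 3 = (-47*u - 7*W) - 3 = -3 - 47*u - 7*W)
(1/1690 - 2168)/(a(28, -44) + 1924) - 4262 = (1/1690 - 2168)/((-3 - 47*(-44) - 7*28) + 1924) - 4262 = (1/1690 - 2168)/((-3 + 2068 - 196) + 1924) - 4262 = -3663919/(1690*(1869 + 1924)) - 4262 = -3663919/1690/3793 - 4262 = -3663919/1690*1/3793 - 4262 = -3663919/6410170 - 4262 = -27323808459/6410170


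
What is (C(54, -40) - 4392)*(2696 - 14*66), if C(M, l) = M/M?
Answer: -7780852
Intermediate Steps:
C(M, l) = 1
(C(54, -40) - 4392)*(2696 - 14*66) = (1 - 4392)*(2696 - 14*66) = -4391*(2696 - 924) = -4391*1772 = -7780852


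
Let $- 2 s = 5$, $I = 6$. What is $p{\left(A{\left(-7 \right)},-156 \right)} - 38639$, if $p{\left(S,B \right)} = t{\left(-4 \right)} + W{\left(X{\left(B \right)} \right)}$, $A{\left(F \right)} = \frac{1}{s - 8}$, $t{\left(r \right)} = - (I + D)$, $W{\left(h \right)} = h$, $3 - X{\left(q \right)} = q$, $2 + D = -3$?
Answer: $-38481$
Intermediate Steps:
$D = -5$ ($D = -2 - 3 = -5$)
$s = - \frac{5}{2}$ ($s = \left(- \frac{1}{2}\right) 5 = - \frac{5}{2} \approx -2.5$)
$X{\left(q \right)} = 3 - q$
$t{\left(r \right)} = -1$ ($t{\left(r \right)} = - (6 - 5) = \left(-1\right) 1 = -1$)
$A{\left(F \right)} = - \frac{2}{21}$ ($A{\left(F \right)} = \frac{1}{- \frac{5}{2} - 8} = \frac{1}{- \frac{21}{2}} = - \frac{2}{21}$)
$p{\left(S,B \right)} = 2 - B$ ($p{\left(S,B \right)} = -1 - \left(-3 + B\right) = 2 - B$)
$p{\left(A{\left(-7 \right)},-156 \right)} - 38639 = \left(2 - -156\right) - 38639 = \left(2 + 156\right) - 38639 = 158 - 38639 = -38481$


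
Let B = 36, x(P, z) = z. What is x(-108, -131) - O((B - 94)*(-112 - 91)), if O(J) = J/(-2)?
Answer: 5756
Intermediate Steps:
O(J) = -J/2
x(-108, -131) - O((B - 94)*(-112 - 91)) = -131 - (-1)*(36 - 94)*(-112 - 91)/2 = -131 - (-1)*(-58*(-203))/2 = -131 - (-1)*11774/2 = -131 - 1*(-5887) = -131 + 5887 = 5756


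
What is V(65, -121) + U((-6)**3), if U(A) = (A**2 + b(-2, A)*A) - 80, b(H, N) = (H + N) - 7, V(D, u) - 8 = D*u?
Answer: 87319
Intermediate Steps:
V(D, u) = 8 + D*u
b(H, N) = -7 + H + N
U(A) = -80 + A**2 + A*(-9 + A) (U(A) = (A**2 + (-7 - 2 + A)*A) - 80 = (A**2 + (-9 + A)*A) - 80 = (A**2 + A*(-9 + A)) - 80 = -80 + A**2 + A*(-9 + A))
V(65, -121) + U((-6)**3) = (8 + 65*(-121)) + (-80 + ((-6)**3)**2 + (-6)**3*(-9 + (-6)**3)) = (8 - 7865) + (-80 + (-216)**2 - 216*(-9 - 216)) = -7857 + (-80 + 46656 - 216*(-225)) = -7857 + (-80 + 46656 + 48600) = -7857 + 95176 = 87319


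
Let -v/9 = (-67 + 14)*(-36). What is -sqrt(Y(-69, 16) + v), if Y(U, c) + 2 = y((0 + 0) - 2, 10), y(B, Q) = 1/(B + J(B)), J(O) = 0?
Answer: -7*I*sqrt(1402)/2 ≈ -131.05*I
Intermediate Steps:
y(B, Q) = 1/B (y(B, Q) = 1/(B + 0) = 1/B)
Y(U, c) = -5/2 (Y(U, c) = -2 + 1/((0 + 0) - 2) = -2 + 1/(0 - 2) = -2 + 1/(-2) = -2 - 1/2 = -5/2)
v = -17172 (v = -9*(-67 + 14)*(-36) = -(-477)*(-36) = -9*1908 = -17172)
-sqrt(Y(-69, 16) + v) = -sqrt(-5/2 - 17172) = -sqrt(-34349/2) = -7*I*sqrt(1402)/2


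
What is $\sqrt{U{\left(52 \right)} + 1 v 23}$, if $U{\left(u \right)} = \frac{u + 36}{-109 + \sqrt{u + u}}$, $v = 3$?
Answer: $\frac{\sqrt{7433 - 138 \sqrt{26}}}{\sqrt{109 - 2 \sqrt{26}}} \approx 8.2528$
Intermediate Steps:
$U{\left(u \right)} = \frac{36 + u}{-109 + \sqrt{2} \sqrt{u}}$ ($U{\left(u \right)} = \frac{36 + u}{-109 + \sqrt{2 u}} = \frac{36 + u}{-109 + \sqrt{2} \sqrt{u}}$)
$\sqrt{U{\left(52 \right)} + 1 v 23} = \sqrt{\frac{36 + 52}{-109 + \sqrt{2} \sqrt{52}} + 1 \cdot 3 \cdot 23} = \sqrt{\frac{1}{-109 + \sqrt{2} \cdot 2 \sqrt{13}} \cdot 88 + 3 \cdot 23} = \sqrt{\frac{1}{-109 + 2 \sqrt{26}} \cdot 88 + 69} = \sqrt{\frac{88}{-109 + 2 \sqrt{26}} + 69} = \sqrt{69 + \frac{88}{-109 + 2 \sqrt{26}}}$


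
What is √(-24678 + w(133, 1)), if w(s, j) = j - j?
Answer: 3*I*√2742 ≈ 157.09*I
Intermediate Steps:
w(s, j) = 0
√(-24678 + w(133, 1)) = √(-24678 + 0) = √(-24678) = 3*I*√2742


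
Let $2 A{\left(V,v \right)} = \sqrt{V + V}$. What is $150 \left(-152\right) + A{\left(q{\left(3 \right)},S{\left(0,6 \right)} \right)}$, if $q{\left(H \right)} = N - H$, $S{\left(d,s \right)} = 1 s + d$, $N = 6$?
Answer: $-22800 + \frac{\sqrt{6}}{2} \approx -22799.0$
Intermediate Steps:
$S{\left(d,s \right)} = d + s$ ($S{\left(d,s \right)} = s + d = d + s$)
$q{\left(H \right)} = 6 - H$
$A{\left(V,v \right)} = \frac{\sqrt{2} \sqrt{V}}{2}$ ($A{\left(V,v \right)} = \frac{\sqrt{V + V}}{2} = \frac{\sqrt{2 V}}{2} = \frac{\sqrt{2} \sqrt{V}}{2}$)
$150 \left(-152\right) + A{\left(q{\left(3 \right)},S{\left(0,6 \right)} \right)} = 150 \left(-152\right) + \frac{\sqrt{2} \sqrt{6 - 3}}{2} = -22800 + \frac{\sqrt{2} \sqrt{6 - 3}}{2} = -22800 + \frac{\sqrt{2} \sqrt{3}}{2} = -22800 + \frac{\sqrt{6}}{2}$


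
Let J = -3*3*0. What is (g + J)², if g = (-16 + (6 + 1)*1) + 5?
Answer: 16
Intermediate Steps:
J = 0 (J = -9*0 = 0)
g = -4 (g = (-16 + 7*1) + 5 = (-16 + 7) + 5 = -9 + 5 = -4)
(g + J)² = (-4 + 0)² = (-4)² = 16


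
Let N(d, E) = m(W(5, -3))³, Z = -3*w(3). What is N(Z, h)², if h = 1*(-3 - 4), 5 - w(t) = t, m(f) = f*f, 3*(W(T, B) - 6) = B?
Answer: 244140625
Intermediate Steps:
W(T, B) = 6 + B/3
m(f) = f²
w(t) = 5 - t
h = -7 (h = 1*(-7) = -7)
Z = -6 (Z = -3*(5 - 1*3) = -3*(5 - 3) = -3*2 = -6)
N(d, E) = 15625 (N(d, E) = ((6 + (⅓)*(-3))²)³ = ((6 - 1)²)³ = (5²)³ = 25³ = 15625)
N(Z, h)² = 15625² = 244140625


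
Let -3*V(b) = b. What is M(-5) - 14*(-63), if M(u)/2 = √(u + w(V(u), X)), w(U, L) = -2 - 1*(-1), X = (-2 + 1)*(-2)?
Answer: 882 + 2*I*√6 ≈ 882.0 + 4.899*I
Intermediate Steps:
X = 2 (X = -1*(-2) = 2)
V(b) = -b/3
w(U, L) = -1 (w(U, L) = -2 + 1 = -1)
M(u) = 2*√(-1 + u) (M(u) = 2*√(u - 1) = 2*√(-1 + u))
M(-5) - 14*(-63) = 2*√(-1 - 5) - 14*(-63) = 2*√(-6) + 882 = 2*(I*√6) + 882 = 2*I*√6 + 882 = 882 + 2*I*√6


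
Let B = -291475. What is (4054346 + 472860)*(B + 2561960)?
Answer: 10278953314910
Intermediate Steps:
(4054346 + 472860)*(B + 2561960) = (4054346 + 472860)*(-291475 + 2561960) = 4527206*2270485 = 10278953314910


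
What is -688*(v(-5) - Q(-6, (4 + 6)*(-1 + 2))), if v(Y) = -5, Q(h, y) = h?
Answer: -688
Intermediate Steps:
-688*(v(-5) - Q(-6, (4 + 6)*(-1 + 2))) = -688*(-5 - 1*(-6)) = -688*(-5 + 6) = -688*1 = -688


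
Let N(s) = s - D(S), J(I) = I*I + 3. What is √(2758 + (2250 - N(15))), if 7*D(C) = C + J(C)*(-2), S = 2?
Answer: √244573/7 ≈ 70.649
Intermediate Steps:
J(I) = 3 + I² (J(I) = I² + 3 = 3 + I²)
D(C) = -6/7 - 2*C²/7 + C/7 (D(C) = (C + (3 + C²)*(-2))/7 = (C + (-6 - 2*C²))/7 = (-6 + C - 2*C²)/7 = -6/7 - 2*C²/7 + C/7)
N(s) = 12/7 + s (N(s) = s - (-6/7 - 2/7*2² + (⅐)*2) = s - (-6/7 - 2/7*4 + 2/7) = s - (-6/7 - 8/7 + 2/7) = s - 1*(-12/7) = s + 12/7 = 12/7 + s)
√(2758 + (2250 - N(15))) = √(2758 + (2250 - (12/7 + 15))) = √(2758 + (2250 - 1*117/7)) = √(2758 + (2250 - 117/7)) = √(2758 + 15633/7) = √(34939/7) = √244573/7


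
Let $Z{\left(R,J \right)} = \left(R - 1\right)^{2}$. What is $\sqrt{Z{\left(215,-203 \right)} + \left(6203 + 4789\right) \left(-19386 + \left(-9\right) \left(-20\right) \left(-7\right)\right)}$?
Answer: $2 i \sqrt{56723759} \approx 15063.0 i$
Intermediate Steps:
$Z{\left(R,J \right)} = \left(-1 + R\right)^{2}$
$\sqrt{Z{\left(215,-203 \right)} + \left(6203 + 4789\right) \left(-19386 + \left(-9\right) \left(-20\right) \left(-7\right)\right)} = \sqrt{\left(-1 + 215\right)^{2} + \left(6203 + 4789\right) \left(-19386 + \left(-9\right) \left(-20\right) \left(-7\right)\right)} = \sqrt{214^{2} + 10992 \left(-19386 + 180 \left(-7\right)\right)} = \sqrt{45796 + 10992 \left(-19386 - 1260\right)} = \sqrt{45796 + 10992 \left(-20646\right)} = \sqrt{45796 - 226940832} = \sqrt{-226895036} = 2 i \sqrt{56723759}$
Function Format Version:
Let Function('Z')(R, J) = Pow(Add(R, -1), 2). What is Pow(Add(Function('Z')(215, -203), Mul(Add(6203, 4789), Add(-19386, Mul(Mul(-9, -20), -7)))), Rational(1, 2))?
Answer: Mul(2, I, Pow(56723759, Rational(1, 2))) ≈ Mul(15063., I)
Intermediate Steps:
Function('Z')(R, J) = Pow(Add(-1, R), 2)
Pow(Add(Function('Z')(215, -203), Mul(Add(6203, 4789), Add(-19386, Mul(Mul(-9, -20), -7)))), Rational(1, 2)) = Pow(Add(Pow(Add(-1, 215), 2), Mul(Add(6203, 4789), Add(-19386, Mul(Mul(-9, -20), -7)))), Rational(1, 2)) = Pow(Add(Pow(214, 2), Mul(10992, Add(-19386, Mul(180, -7)))), Rational(1, 2)) = Pow(Add(45796, Mul(10992, Add(-19386, -1260))), Rational(1, 2)) = Pow(Add(45796, Mul(10992, -20646)), Rational(1, 2)) = Pow(Add(45796, -226940832), Rational(1, 2)) = Pow(-226895036, Rational(1, 2)) = Mul(2, I, Pow(56723759, Rational(1, 2)))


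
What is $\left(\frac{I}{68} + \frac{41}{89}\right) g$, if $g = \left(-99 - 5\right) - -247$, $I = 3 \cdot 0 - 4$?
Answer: $\frac{86944}{1513} \approx 57.465$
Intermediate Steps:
$I = -4$ ($I = 0 - 4 = -4$)
$g = 143$ ($g = \left(-99 - 5\right) + 247 = -104 + 247 = 143$)
$\left(\frac{I}{68} + \frac{41}{89}\right) g = \left(- \frac{4}{68} + \frac{41}{89}\right) 143 = \left(\left(-4\right) \frac{1}{68} + 41 \cdot \frac{1}{89}\right) 143 = \left(- \frac{1}{17} + \frac{41}{89}\right) 143 = \frac{608}{1513} \cdot 143 = \frac{86944}{1513}$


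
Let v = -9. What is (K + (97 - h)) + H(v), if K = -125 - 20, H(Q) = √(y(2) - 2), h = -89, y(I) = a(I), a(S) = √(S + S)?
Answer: 41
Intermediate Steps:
a(S) = √2*√S (a(S) = √(2*S) = √2*√S)
y(I) = √2*√I
H(Q) = 0 (H(Q) = √(√2*√2 - 2) = √(2 - 2) = √0 = 0)
K = -145
(K + (97 - h)) + H(v) = (-145 + (97 - 1*(-89))) + 0 = (-145 + (97 + 89)) + 0 = (-145 + 186) + 0 = 41 + 0 = 41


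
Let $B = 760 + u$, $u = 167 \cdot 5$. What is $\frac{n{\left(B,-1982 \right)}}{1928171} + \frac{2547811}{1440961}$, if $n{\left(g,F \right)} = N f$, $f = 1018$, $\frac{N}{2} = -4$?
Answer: $\frac{4900880097297}{2778419212331} \approx 1.7639$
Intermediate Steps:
$N = -8$ ($N = 2 \left(-4\right) = -8$)
$u = 835$
$B = 1595$ ($B = 760 + 835 = 1595$)
$n{\left(g,F \right)} = -8144$ ($n{\left(g,F \right)} = \left(-8\right) 1018 = -8144$)
$\frac{n{\left(B,-1982 \right)}}{1928171} + \frac{2547811}{1440961} = - \frac{8144}{1928171} + \frac{2547811}{1440961} = \frac{4900880097297}{2778419212331}$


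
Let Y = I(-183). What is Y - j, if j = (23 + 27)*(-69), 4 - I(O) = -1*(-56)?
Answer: 3398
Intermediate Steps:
I(O) = -52 (I(O) = 4 - (-1)*(-56) = 4 - 1*56 = 4 - 56 = -52)
Y = -52
j = -3450 (j = 50*(-69) = -3450)
Y - j = -52 - 1*(-3450) = -52 + 3450 = 3398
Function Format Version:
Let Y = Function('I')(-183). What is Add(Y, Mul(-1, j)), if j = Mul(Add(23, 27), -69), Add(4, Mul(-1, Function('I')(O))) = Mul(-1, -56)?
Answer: 3398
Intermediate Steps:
Function('I')(O) = -52 (Function('I')(O) = Add(4, Mul(-1, Mul(-1, -56))) = Add(4, Mul(-1, 56)) = Add(4, -56) = -52)
Y = -52
j = -3450 (j = Mul(50, -69) = -3450)
Add(Y, Mul(-1, j)) = Add(-52, Mul(-1, -3450)) = Add(-52, 3450) = 3398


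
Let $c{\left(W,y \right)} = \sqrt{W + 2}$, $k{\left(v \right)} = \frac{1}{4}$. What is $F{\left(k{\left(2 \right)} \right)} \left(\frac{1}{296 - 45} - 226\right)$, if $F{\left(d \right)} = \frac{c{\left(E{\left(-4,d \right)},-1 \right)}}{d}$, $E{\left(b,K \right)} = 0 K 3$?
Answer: $- \frac{226900 \sqrt{2}}{251} \approx -1278.4$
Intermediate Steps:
$k{\left(v \right)} = \frac{1}{4}$
$E{\left(b,K \right)} = 0$ ($E{\left(b,K \right)} = 0 \cdot 3 = 0$)
$c{\left(W,y \right)} = \sqrt{2 + W}$
$F{\left(d \right)} = \frac{\sqrt{2}}{d}$ ($F{\left(d \right)} = \frac{\sqrt{2 + 0}}{d} = \frac{\sqrt{2}}{d}$)
$F{\left(k{\left(2 \right)} \right)} \left(\frac{1}{296 - 45} - 226\right) = \sqrt{2} \frac{1}{\frac{1}{4}} \left(\frac{1}{296 - 45} - 226\right) = \sqrt{2} \cdot 4 \left(\frac{1}{251} - 226\right) = 4 \sqrt{2} \left(\frac{1}{251} - 226\right) = 4 \sqrt{2} \left(- \frac{56725}{251}\right) = - \frac{226900 \sqrt{2}}{251}$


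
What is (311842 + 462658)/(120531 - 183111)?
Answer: -38725/3129 ≈ -12.376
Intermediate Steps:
(311842 + 462658)/(120531 - 183111) = 774500/(-62580) = 774500*(-1/62580) = -38725/3129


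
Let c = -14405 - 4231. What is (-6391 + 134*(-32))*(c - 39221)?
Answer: 617854903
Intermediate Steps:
c = -18636
(-6391 + 134*(-32))*(c - 39221) = (-6391 + 134*(-32))*(-18636 - 39221) = (-6391 - 4288)*(-57857) = -10679*(-57857) = 617854903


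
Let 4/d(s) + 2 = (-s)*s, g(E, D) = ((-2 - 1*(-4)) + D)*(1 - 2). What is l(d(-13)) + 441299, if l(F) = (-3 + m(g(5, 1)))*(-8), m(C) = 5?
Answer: 441283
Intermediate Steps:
g(E, D) = -2 - D (g(E, D) = ((-2 + 4) + D)*(-1) = (2 + D)*(-1) = -2 - D)
d(s) = 4/(-2 - s²) (d(s) = 4/(-2 + (-s)*s) = 4/(-2 - s²))
l(F) = -16 (l(F) = (-3 + 5)*(-8) = 2*(-8) = -16)
l(d(-13)) + 441299 = -16 + 441299 = 441283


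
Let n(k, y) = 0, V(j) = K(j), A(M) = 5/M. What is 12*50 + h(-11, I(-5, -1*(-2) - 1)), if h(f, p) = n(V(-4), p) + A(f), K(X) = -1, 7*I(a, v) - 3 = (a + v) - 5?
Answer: 6595/11 ≈ 599.54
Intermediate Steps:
I(a, v) = -2/7 + a/7 + v/7 (I(a, v) = 3/7 + ((a + v) - 5)/7 = 3/7 + (-5 + a + v)/7 = 3/7 + (-5/7 + a/7 + v/7) = -2/7 + a/7 + v/7)
V(j) = -1
h(f, p) = 5/f (h(f, p) = 0 + 5/f = 5/f)
12*50 + h(-11, I(-5, -1*(-2) - 1)) = 12*50 + 5/(-11) = 600 + 5*(-1/11) = 600 - 5/11 = 6595/11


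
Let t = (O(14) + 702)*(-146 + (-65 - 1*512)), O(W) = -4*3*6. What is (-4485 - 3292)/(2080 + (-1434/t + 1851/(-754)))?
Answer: -445154780070/118918674341 ≈ -3.7434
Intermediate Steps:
O(W) = -72 (O(W) = -12*6 = -72)
t = -455490 (t = (-72 + 702)*(-146 + (-65 - 1*512)) = 630*(-146 + (-65 - 512)) = 630*(-146 - 577) = 630*(-723) = -455490)
(-4485 - 3292)/(2080 + (-1434/t + 1851/(-754))) = (-4485 - 3292)/(2080 + (-1434/(-455490) + 1851/(-754))) = -7777/(2080 + (-1434*(-1/455490) + 1851*(-1/754))) = -7777/(2080 + (239/75915 - 1851/754)) = -7777/(2080 - 140338459/57239910) = -7777/118918674341/57239910 = -7777*57239910/118918674341 = -445154780070/118918674341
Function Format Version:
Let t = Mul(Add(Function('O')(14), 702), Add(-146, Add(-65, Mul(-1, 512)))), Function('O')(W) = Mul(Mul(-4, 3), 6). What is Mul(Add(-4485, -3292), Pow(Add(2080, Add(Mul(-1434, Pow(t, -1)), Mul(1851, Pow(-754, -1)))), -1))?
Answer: Rational(-445154780070, 118918674341) ≈ -3.7434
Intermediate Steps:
Function('O')(W) = -72 (Function('O')(W) = Mul(-12, 6) = -72)
t = -455490 (t = Mul(Add(-72, 702), Add(-146, Add(-65, Mul(-1, 512)))) = Mul(630, Add(-146, Add(-65, -512))) = Mul(630, Add(-146, -577)) = Mul(630, -723) = -455490)
Mul(Add(-4485, -3292), Pow(Add(2080, Add(Mul(-1434, Pow(t, -1)), Mul(1851, Pow(-754, -1)))), -1)) = Mul(Add(-4485, -3292), Pow(Add(2080, Add(Mul(-1434, Pow(-455490, -1)), Mul(1851, Pow(-754, -1)))), -1)) = Mul(-7777, Pow(Add(2080, Add(Mul(-1434, Rational(-1, 455490)), Mul(1851, Rational(-1, 754)))), -1)) = Mul(-7777, Pow(Add(2080, Add(Rational(239, 75915), Rational(-1851, 754))), -1)) = Mul(-7777, Pow(Add(2080, Rational(-140338459, 57239910)), -1)) = Mul(-7777, Pow(Rational(118918674341, 57239910), -1)) = Mul(-7777, Rational(57239910, 118918674341)) = Rational(-445154780070, 118918674341)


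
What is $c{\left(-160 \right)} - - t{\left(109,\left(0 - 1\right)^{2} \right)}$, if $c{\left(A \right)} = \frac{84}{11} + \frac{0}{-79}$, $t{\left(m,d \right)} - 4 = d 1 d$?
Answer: $\frac{139}{11} \approx 12.636$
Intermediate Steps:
$t{\left(m,d \right)} = 4 + d^{2}$ ($t{\left(m,d \right)} = 4 + d 1 d = 4 + d d = 4 + d^{2}$)
$c{\left(A \right)} = \frac{84}{11}$ ($c{\left(A \right)} = 84 \cdot \frac{1}{11} + 0 \left(- \frac{1}{79}\right) = \frac{84}{11} + 0 = \frac{84}{11}$)
$c{\left(-160 \right)} - - t{\left(109,\left(0 - 1\right)^{2} \right)} = \frac{84}{11} - - (4 + \left(\left(0 - 1\right)^{2}\right)^{2}) = \frac{84}{11} - - (4 + \left(\left(-1\right)^{2}\right)^{2}) = \frac{84}{11} - - (4 + 1^{2}) = \frac{84}{11} - - (4 + 1) = \frac{84}{11} - \left(-1\right) 5 = \frac{84}{11} - -5 = \frac{84}{11} + 5 = \frac{139}{11}$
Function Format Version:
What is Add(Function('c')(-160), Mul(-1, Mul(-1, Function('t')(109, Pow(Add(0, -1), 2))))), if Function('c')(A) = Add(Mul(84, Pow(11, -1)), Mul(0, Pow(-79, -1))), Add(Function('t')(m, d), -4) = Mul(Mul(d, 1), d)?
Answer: Rational(139, 11) ≈ 12.636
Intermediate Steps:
Function('t')(m, d) = Add(4, Pow(d, 2)) (Function('t')(m, d) = Add(4, Mul(Mul(d, 1), d)) = Add(4, Mul(d, d)) = Add(4, Pow(d, 2)))
Function('c')(A) = Rational(84, 11) (Function('c')(A) = Add(Mul(84, Rational(1, 11)), Mul(0, Rational(-1, 79))) = Add(Rational(84, 11), 0) = Rational(84, 11))
Add(Function('c')(-160), Mul(-1, Mul(-1, Function('t')(109, Pow(Add(0, -1), 2))))) = Add(Rational(84, 11), Mul(-1, Mul(-1, Add(4, Pow(Pow(Add(0, -1), 2), 2))))) = Add(Rational(84, 11), Mul(-1, Mul(-1, Add(4, Pow(Pow(-1, 2), 2))))) = Add(Rational(84, 11), Mul(-1, Mul(-1, Add(4, Pow(1, 2))))) = Add(Rational(84, 11), Mul(-1, Mul(-1, Add(4, 1)))) = Add(Rational(84, 11), Mul(-1, Mul(-1, 5))) = Add(Rational(84, 11), Mul(-1, -5)) = Add(Rational(84, 11), 5) = Rational(139, 11)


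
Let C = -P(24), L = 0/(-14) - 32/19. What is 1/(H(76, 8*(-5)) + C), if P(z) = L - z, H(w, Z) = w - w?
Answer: 19/488 ≈ 0.038934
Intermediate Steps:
L = -32/19 (L = 0*(-1/14) - 32*1/19 = 0 - 32/19 = -32/19 ≈ -1.6842)
H(w, Z) = 0
P(z) = -32/19 - z
C = 488/19 (C = -(-32/19 - 1*24) = -(-32/19 - 24) = -1*(-488/19) = 488/19 ≈ 25.684)
1/(H(76, 8*(-5)) + C) = 1/(0 + 488/19) = 1/(488/19) = 19/488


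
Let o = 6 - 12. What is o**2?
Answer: 36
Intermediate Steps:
o = -6
o**2 = (-6)**2 = 36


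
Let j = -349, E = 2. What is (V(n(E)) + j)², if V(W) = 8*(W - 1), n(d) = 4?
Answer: 105625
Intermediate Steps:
V(W) = -8 + 8*W (V(W) = 8*(-1 + W) = -8 + 8*W)
(V(n(E)) + j)² = ((-8 + 8*4) - 349)² = ((-8 + 32) - 349)² = (24 - 349)² = (-325)² = 105625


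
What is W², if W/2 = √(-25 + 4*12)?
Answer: 92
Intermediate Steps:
W = 2*√23 (W = 2*√(-25 + 4*12) = 2*√(-25 + 48) = 2*√23 ≈ 9.5917)
W² = (2*√23)² = 92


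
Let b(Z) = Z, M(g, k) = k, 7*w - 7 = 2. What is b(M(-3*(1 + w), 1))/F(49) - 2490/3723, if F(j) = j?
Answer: -39429/60809 ≈ -0.64841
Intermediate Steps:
w = 9/7 (w = 1 + (⅐)*2 = 1 + 2/7 = 9/7 ≈ 1.2857)
b(M(-3*(1 + w), 1))/F(49) - 2490/3723 = 1/49 - 2490/3723 = 1*(1/49) - 2490*1/3723 = 1/49 - 830/1241 = -39429/60809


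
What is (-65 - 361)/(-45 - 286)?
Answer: 426/331 ≈ 1.2870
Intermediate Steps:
(-65 - 361)/(-45 - 286) = -426/(-331) = -426*(-1/331) = 426/331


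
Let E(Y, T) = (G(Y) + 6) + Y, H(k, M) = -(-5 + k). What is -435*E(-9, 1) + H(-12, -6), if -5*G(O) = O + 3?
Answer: 800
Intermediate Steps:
H(k, M) = 5 - k
G(O) = -3/5 - O/5 (G(O) = -(O + 3)/5 = -(3 + O)/5 = -3/5 - O/5)
E(Y, T) = 27/5 + 4*Y/5 (E(Y, T) = ((-3/5 - Y/5) + 6) + Y = (27/5 - Y/5) + Y = 27/5 + 4*Y/5)
-435*E(-9, 1) + H(-12, -6) = -435*(27/5 + (4/5)*(-9)) + (5 - 1*(-12)) = -435*(27/5 - 36/5) + (5 + 12) = -435*(-9/5) + 17 = 783 + 17 = 800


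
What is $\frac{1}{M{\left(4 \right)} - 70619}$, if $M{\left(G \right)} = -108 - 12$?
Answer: $- \frac{1}{70739} \approx -1.4136 \cdot 10^{-5}$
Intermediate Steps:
$M{\left(G \right)} = -120$ ($M{\left(G \right)} = -108 - 12 = -120$)
$\frac{1}{M{\left(4 \right)} - 70619} = \frac{1}{-120 - 70619} = \frac{1}{-70739} = - \frac{1}{70739}$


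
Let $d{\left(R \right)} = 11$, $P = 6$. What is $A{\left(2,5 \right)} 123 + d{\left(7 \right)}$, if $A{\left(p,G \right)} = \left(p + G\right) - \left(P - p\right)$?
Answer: $380$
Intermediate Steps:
$A{\left(p,G \right)} = -6 + G + 2 p$ ($A{\left(p,G \right)} = \left(p + G\right) + \left(p - 6\right) = \left(G + p\right) + \left(p - 6\right) = \left(G + p\right) + \left(-6 + p\right) = -6 + G + 2 p$)
$A{\left(2,5 \right)} 123 + d{\left(7 \right)} = \left(-6 + 5 + 2 \cdot 2\right) 123 + 11 = \left(-6 + 5 + 4\right) 123 + 11 = 3 \cdot 123 + 11 = 369 + 11 = 380$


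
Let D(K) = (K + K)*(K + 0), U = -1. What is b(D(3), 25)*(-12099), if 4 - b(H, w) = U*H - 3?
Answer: -302475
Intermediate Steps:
D(K) = 2*K² (D(K) = (2*K)*K = 2*K²)
b(H, w) = 7 + H (b(H, w) = 4 - (-H - 3) = 4 - (-3 - H) = 4 + (3 + H) = 7 + H)
b(D(3), 25)*(-12099) = (7 + 2*3²)*(-12099) = (7 + 2*9)*(-12099) = (7 + 18)*(-12099) = 25*(-12099) = -302475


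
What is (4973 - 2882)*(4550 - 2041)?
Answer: 5246319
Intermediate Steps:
(4973 - 2882)*(4550 - 2041) = 2091*2509 = 5246319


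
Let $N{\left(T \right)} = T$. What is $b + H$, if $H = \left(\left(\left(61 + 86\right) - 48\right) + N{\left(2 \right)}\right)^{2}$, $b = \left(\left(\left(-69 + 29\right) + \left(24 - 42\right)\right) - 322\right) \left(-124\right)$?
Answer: $57321$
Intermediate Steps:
$b = 47120$ ($b = \left(\left(-40 + \left(24 - 42\right)\right) - 322\right) \left(-124\right) = \left(\left(-40 - 18\right) - 322\right) \left(-124\right) = \left(-58 - 322\right) \left(-124\right) = \left(-380\right) \left(-124\right) = 47120$)
$H = 10201$ ($H = \left(\left(\left(61 + 86\right) - 48\right) + 2\right)^{2} = \left(\left(147 - 48\right) + 2\right)^{2} = \left(99 + 2\right)^{2} = 101^{2} = 10201$)
$b + H = 47120 + 10201 = 57321$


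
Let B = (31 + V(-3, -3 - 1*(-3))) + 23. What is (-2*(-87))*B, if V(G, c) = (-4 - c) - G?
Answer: 9222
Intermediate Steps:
V(G, c) = -4 - G - c
B = 53 (B = (31 + (-4 - 1*(-3) - (-3 - 1*(-3)))) + 23 = (31 + (-4 + 3 - (-3 + 3))) + 23 = (31 + (-4 + 3 - 1*0)) + 23 = (31 + (-4 + 3 + 0)) + 23 = (31 - 1) + 23 = 30 + 23 = 53)
(-2*(-87))*B = -2*(-87)*53 = 174*53 = 9222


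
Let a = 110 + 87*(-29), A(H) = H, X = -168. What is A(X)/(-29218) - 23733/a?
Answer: 49559727/5035931 ≈ 9.8412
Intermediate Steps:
a = -2413 (a = 110 - 2523 = -2413)
A(X)/(-29218) - 23733/a = -168/(-29218) - 23733/(-2413) = -168*(-1/29218) - 23733*(-1/2413) = 12/2087 + 23733/2413 = 49559727/5035931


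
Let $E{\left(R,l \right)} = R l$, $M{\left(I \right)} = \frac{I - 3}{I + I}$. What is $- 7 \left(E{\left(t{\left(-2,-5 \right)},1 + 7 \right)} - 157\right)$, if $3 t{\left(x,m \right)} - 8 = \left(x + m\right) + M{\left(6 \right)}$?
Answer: $\frac{3227}{3} \approx 1075.7$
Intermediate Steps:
$M{\left(I \right)} = \frac{-3 + I}{2 I}$
$t{\left(x,m \right)} = \frac{11}{4} + \frac{m}{3} + \frac{x}{3}$ ($t{\left(x,m \right)} = \frac{8}{3} + \frac{\left(x + m\right) + \frac{-3 + 6}{2 \cdot 6}}{3} = \frac{8}{3} + \frac{\left(m + x\right) + \frac{1}{2} \cdot \frac{1}{6} \cdot 3}{3} = \frac{8}{3} + \frac{\left(m + x\right) + \frac{1}{4}}{3} = \frac{8}{3} + \frac{\frac{1}{4} + m + x}{3} = \frac{8}{3} + \left(\frac{1}{12} + \frac{m}{3} + \frac{x}{3}\right) = \frac{11}{4} + \frac{m}{3} + \frac{x}{3}$)
$- 7 \left(E{\left(t{\left(-2,-5 \right)},1 + 7 \right)} - 157\right) = - 7 \left(\left(\frac{11}{4} + \frac{1}{3} \left(-5\right) + \frac{1}{3} \left(-2\right)\right) \left(1 + 7\right) - 157\right) = - 7 \left(\left(\frac{11}{4} - \frac{5}{3} - \frac{2}{3}\right) 8 - 157\right) = - 7 \left(\frac{5}{12} \cdot 8 - 157\right) = - 7 \left(\frac{10}{3} - 157\right) = \left(-7\right) \left(- \frac{461}{3}\right) = \frac{3227}{3}$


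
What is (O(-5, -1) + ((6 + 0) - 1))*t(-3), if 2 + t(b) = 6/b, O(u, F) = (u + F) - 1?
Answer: 8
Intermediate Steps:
O(u, F) = -1 + F + u (O(u, F) = (F + u) - 1 = -1 + F + u)
t(b) = -2 + 6/b
(O(-5, -1) + ((6 + 0) - 1))*t(-3) = ((-1 - 1 - 5) + ((6 + 0) - 1))*(-2 + 6/(-3)) = (-7 + (6 - 1))*(-2 + 6*(-⅓)) = (-7 + 5)*(-2 - 2) = -2*(-4) = 8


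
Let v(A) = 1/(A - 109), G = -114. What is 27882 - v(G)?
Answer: 6217687/223 ≈ 27882.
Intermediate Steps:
v(A) = 1/(-109 + A)
27882 - v(G) = 27882 - 1/(-109 - 114) = 27882 - 1/(-223) = 27882 - 1*(-1/223) = 27882 + 1/223 = 6217687/223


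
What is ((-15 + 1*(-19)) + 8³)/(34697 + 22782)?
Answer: 478/57479 ≈ 0.0083161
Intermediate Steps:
((-15 + 1*(-19)) + 8³)/(34697 + 22782) = ((-15 - 19) + 512)/57479 = (-34 + 512)*(1/57479) = 478*(1/57479) = 478/57479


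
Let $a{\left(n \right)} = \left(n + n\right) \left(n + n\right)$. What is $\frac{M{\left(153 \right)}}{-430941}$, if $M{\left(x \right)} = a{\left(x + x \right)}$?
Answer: $- \frac{124848}{143647} \approx -0.86913$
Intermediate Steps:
$a{\left(n \right)} = 4 n^{2}$ ($a{\left(n \right)} = 2 n 2 n = 4 n^{2}$)
$M{\left(x \right)} = 16 x^{2}$ ($M{\left(x \right)} = 4 \left(x + x\right)^{2} = 4 \left(2 x\right)^{2} = 4 \cdot 4 x^{2} = 16 x^{2}$)
$\frac{M{\left(153 \right)}}{-430941} = \frac{16 \cdot 153^{2}}{-430941} = 16 \cdot 23409 \left(- \frac{1}{430941}\right) = 374544 \left(- \frac{1}{430941}\right) = - \frac{124848}{143647}$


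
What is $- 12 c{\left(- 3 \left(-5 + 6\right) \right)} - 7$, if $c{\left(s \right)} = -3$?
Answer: $29$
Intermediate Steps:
$- 12 c{\left(- 3 \left(-5 + 6\right) \right)} - 7 = \left(-12\right) \left(-3\right) - 7 = 36 - 7 = 29$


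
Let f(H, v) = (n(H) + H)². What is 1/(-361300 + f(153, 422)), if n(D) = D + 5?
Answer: -1/264579 ≈ -3.7796e-6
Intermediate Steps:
n(D) = 5 + D
f(H, v) = (5 + 2*H)² (f(H, v) = ((5 + H) + H)² = (5 + 2*H)²)
1/(-361300 + f(153, 422)) = 1/(-361300 + (5 + 2*153)²) = 1/(-361300 + (5 + 306)²) = 1/(-361300 + 311²) = 1/(-361300 + 96721) = 1/(-264579) = -1/264579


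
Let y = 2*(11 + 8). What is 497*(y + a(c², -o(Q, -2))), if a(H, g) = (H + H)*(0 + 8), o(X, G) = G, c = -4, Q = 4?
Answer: 146118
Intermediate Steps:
y = 38 (y = 2*19 = 38)
a(H, g) = 16*H (a(H, g) = (2*H)*8 = 16*H)
497*(y + a(c², -o(Q, -2))) = 497*(38 + 16*(-4)²) = 497*(38 + 16*16) = 497*(38 + 256) = 497*294 = 146118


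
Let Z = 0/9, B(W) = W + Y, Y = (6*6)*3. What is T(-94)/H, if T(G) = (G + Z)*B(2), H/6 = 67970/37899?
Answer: -6531261/6797 ≈ -960.90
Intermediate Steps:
Y = 108 (Y = 36*3 = 108)
B(W) = 108 + W (B(W) = W + 108 = 108 + W)
H = 135940/12633 (H = 6*(67970/37899) = 135940/12633 ≈ 10.761)
Z = 0 (Z = 0*(1/9) = 0)
T(G) = 110*G (T(G) = (G + 0)*(108 + 2) = G*110 = 110*G)
T(-94)/H = (110*(-94))/(135940/12633) = -10340*12633/135940 = -6531261/6797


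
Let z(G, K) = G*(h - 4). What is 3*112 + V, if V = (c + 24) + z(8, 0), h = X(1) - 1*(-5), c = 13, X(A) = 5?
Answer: 421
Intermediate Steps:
h = 10 (h = 5 - 1*(-5) = 5 + 5 = 10)
z(G, K) = 6*G (z(G, K) = G*(10 - 4) = G*6 = 6*G)
V = 85 (V = (13 + 24) + 6*8 = 37 + 48 = 85)
3*112 + V = 3*112 + 85 = 336 + 85 = 421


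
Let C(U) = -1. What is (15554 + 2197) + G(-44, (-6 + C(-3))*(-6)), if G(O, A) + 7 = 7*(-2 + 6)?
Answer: 17772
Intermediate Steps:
G(O, A) = 21 (G(O, A) = -7 + 7*(-2 + 6) = -7 + 7*4 = -7 + 28 = 21)
(15554 + 2197) + G(-44, (-6 + C(-3))*(-6)) = (15554 + 2197) + 21 = 17751 + 21 = 17772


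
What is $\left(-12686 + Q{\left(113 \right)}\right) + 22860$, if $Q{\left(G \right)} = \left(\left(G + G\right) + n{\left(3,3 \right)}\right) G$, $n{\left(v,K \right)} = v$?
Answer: $36051$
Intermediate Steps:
$Q{\left(G \right)} = G \left(3 + 2 G\right)$ ($Q{\left(G \right)} = \left(\left(G + G\right) + 3\right) G = \left(2 G + 3\right) G = \left(3 + 2 G\right) G = G \left(3 + 2 G\right)$)
$\left(-12686 + Q{\left(113 \right)}\right) + 22860 = \left(-12686 + 113 \left(3 + 2 \cdot 113\right)\right) + 22860 = \left(-12686 + 113 \left(3 + 226\right)\right) + 22860 = \left(-12686 + 113 \cdot 229\right) + 22860 = \left(-12686 + 25877\right) + 22860 = 13191 + 22860 = 36051$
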